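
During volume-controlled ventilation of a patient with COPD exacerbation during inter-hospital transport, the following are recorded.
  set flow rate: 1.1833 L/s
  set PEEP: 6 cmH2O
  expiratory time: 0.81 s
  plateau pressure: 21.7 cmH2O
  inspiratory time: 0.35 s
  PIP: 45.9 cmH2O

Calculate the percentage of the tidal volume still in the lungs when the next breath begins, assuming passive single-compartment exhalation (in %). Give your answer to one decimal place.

Vt = flow × Ti = 1.1833 L/s × 0.35 s × 1000 mL/L = 414.16 mL.
R = (PIP − Pplat)/V̇ = (45.9 − 21.7) / 1.1833 = 24.2/1.1833 = 20.451 cmH2O·s/L.
C = Vt/(Pplat − PEEP) = 414.16 / (21.7 − 6) = 414.16/15.7 = 26.38 mL/cmH2O.
τ = R × C = 20.451 × 0.02638 L/cmH2O = 0.5395 s.
Fraction remaining at end-expiration = e^(−Te/τ) = e^(−0.81/0.5395) = 0.2228 → 22.28%.

22.3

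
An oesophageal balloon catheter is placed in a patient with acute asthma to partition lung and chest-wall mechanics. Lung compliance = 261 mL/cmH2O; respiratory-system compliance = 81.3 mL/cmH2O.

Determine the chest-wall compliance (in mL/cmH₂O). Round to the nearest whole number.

118

1/Ccw = 1/Crs − 1/CL.
1/Ccw = 1/81.3 − 1/261 = 0.008469.
Ccw = 118.08 mL/cmH2O.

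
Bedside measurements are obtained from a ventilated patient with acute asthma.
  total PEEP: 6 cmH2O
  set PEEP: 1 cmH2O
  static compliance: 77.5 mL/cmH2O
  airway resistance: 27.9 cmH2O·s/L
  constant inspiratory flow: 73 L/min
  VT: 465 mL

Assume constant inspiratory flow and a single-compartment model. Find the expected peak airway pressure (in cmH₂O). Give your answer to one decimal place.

45.9

Flow: 73 L/min ÷ 60 = 1.2167 L/s.
Total PEEP = 6 cmH2O (set 1 + intrinsic 5); this is the baseline alveolar pressure.
Equation of motion (constant flow): PIP = Vt/C + R·V̇ + PEEP.
PIP = 465/77.5 + 27.9×1.2167 + 6 = 6.0 + 33.946 + 6 = 45.946 cmH2O.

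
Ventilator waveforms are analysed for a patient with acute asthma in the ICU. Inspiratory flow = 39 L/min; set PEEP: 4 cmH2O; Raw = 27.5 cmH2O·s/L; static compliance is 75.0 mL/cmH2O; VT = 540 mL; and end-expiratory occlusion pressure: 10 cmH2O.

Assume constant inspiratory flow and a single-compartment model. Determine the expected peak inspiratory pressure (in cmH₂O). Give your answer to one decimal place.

35.1

Flow: 39 L/min ÷ 60 = 0.65 L/s.
Total PEEP = 10 cmH2O (set 4 + intrinsic 6); this is the baseline alveolar pressure.
Equation of motion (constant flow): PIP = Vt/C + R·V̇ + PEEP.
PIP = 540/75.0 + 27.5×0.65 + 10 = 7.2 + 17.875 + 10 = 35.075 cmH2O.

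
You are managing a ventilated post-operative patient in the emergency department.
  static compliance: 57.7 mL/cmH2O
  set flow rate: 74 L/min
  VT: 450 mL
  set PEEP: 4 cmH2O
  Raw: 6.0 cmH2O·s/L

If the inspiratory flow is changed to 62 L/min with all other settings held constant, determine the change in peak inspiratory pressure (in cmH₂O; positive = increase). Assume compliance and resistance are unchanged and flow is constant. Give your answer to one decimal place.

Flow: 74 L/min ÷ 60 = 1.2333 L/s.
New flow: 62 L/min ÷ 60 = 1.0333 L/s.
PIP = Vt/C + R·V̇ + PEEP (constant-flow equation of motion).
Only the resistive term changes: ΔPIP = R × ΔV̇ = 6.0 × (1.0333 − 1.2333) = 6.0 × -0.2 = -1.2 cmH2O.

-1.2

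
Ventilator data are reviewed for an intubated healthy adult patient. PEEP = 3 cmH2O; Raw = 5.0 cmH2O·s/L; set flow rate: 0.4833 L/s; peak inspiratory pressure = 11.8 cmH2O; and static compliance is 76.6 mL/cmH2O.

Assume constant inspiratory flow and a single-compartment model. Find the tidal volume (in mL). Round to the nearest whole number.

Equation of motion (constant flow): PIP = Vt/C + R·V̇ + PEEP.
Vt/C = PIP − R·V̇ − PEEP = 11.8 − 2.417 − 3 = 6.383 cmH2O.
Vt = C × 6.383 = 76.6 × 6.383 = 488.94 mL.

489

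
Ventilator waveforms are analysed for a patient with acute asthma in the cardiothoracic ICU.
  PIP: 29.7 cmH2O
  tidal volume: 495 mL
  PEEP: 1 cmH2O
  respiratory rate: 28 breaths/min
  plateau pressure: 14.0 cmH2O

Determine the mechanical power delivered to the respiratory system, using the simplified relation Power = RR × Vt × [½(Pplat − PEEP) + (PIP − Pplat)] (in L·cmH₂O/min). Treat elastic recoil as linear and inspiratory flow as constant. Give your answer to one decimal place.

307.7

Per-breath work = Vt × [½(Pplat−PEEP) + (PIP−Pplat)] = 0.495 × [0.5×13.0 + 15.7] = 0.495 × 22.2 = 10.989 L·cmH2O.
Power = 28 × 10.989 = 307.69 L·cmH2O/min.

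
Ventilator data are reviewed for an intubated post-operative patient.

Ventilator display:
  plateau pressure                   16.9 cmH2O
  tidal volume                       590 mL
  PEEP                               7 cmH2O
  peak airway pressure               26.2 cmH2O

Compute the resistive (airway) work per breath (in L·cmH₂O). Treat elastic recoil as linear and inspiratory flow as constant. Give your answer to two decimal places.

5.49

With constant inspiratory flow the resistive pressure is constant at PIP − Pplat = 26.2 − 16.9 = 9.3 cmH2O, so resistive work = 9.3 × 0.590 = 5.487 L·cmH2O.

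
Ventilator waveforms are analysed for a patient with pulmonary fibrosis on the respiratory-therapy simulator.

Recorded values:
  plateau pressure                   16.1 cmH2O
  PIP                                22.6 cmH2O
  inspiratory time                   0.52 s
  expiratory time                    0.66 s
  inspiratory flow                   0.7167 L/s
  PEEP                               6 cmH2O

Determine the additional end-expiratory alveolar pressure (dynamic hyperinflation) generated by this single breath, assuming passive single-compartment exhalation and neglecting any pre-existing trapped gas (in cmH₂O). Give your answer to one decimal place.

Vt = flow × Ti = 0.7167 L/s × 0.52 s × 1000 mL/L = 372.68 mL.
R = (PIP − Pplat)/V̇ = (22.6 − 16.1) / 0.7167 = 6.5/0.7167 = 9.069 cmH2O·s/L.
C = Vt/(Pplat − PEEP) = 372.68 / (16.1 − 6) = 372.68/10.1 = 36.899 mL/cmH2O.
τ = R × C = 9.069 × 0.0369 L/cmH2O = 0.3346 s.
Fraction remaining = e^(−Te/τ) = e^(−0.66/0.3346) = 0.1391; trapped volume = 372.68 × 0.1391 = 51.84 mL.
Additional alveolar pressure from trapping ≈ V_trapped / C = 51.84 / 36.899 = 1.405 cmH2O.

1.4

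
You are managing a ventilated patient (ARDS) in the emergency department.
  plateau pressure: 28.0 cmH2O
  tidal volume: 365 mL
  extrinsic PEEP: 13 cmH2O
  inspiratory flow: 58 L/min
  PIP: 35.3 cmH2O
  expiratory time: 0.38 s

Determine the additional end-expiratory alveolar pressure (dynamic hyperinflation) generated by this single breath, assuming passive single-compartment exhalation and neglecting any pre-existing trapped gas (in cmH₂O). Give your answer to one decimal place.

1.9

Flow: 58 L/min ÷ 60 = 0.9667 L/s.
R = (PIP − Pplat)/V̇ = (35.3 − 28.0) / 0.9667 = 7.3/0.9667 = 7.551 cmH2O·s/L.
C = Vt/(Pplat − PEEP) = 365.0 / (28.0 − 13) = 365.0/15.0 = 24.333 mL/cmH2O.
τ = R × C = 7.551 × 0.02433 L/cmH2O = 0.1837 s.
Fraction remaining = e^(−Te/τ) = e^(−0.38/0.1837) = 0.1264; trapped volume = 365.0 × 0.1264 = 46.136 mL.
Additional alveolar pressure from trapping ≈ V_trapped / C = 46.136 / 24.333 = 1.896 cmH2O.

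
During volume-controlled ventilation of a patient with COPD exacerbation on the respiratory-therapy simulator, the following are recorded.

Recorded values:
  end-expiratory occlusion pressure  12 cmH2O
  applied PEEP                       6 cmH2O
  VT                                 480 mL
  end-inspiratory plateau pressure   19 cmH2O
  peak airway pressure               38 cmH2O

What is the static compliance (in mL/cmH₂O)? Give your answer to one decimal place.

68.6

End-expiratory occlusion gives total PEEP = 12 cmH2O (intrinsic PEEP = 12 − 6 = 6). Use total PEEP for the elastic gradient.
Cstat = Vt / (Pplat − PEEPtotal) = 480 / (19 − 12) = 480 / 7.0 = 68.571 mL/cmH2O.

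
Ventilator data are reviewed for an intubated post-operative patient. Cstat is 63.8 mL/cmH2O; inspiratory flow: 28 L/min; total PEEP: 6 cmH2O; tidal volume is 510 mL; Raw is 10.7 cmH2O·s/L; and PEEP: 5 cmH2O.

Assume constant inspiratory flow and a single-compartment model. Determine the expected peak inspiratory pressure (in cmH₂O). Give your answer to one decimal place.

19.0

Flow: 28 L/min ÷ 60 = 0.4667 L/s.
Total PEEP = 6 cmH2O (set 5 + intrinsic 1); this is the baseline alveolar pressure.
Equation of motion (constant flow): PIP = Vt/C + R·V̇ + PEEP.
PIP = 510/63.8 + 10.7×0.4667 + 6 = 7.994 + 4.994 + 6 = 18.988 cmH2O.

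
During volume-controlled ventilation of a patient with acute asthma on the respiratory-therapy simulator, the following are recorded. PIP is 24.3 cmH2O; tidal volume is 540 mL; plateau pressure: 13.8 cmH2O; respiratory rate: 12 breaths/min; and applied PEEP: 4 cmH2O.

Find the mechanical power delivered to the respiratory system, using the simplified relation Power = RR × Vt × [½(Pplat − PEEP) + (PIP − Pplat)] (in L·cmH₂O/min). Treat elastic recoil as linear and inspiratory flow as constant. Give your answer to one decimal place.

Per-breath work = Vt × [½(Pplat−PEEP) + (PIP−Pplat)] = 0.540 × [0.5×9.8 + 10.5] = 0.540 × 15.4 = 8.316 L·cmH2O.
Power = 12 × 8.316 = 99.792 L·cmH2O/min.

99.8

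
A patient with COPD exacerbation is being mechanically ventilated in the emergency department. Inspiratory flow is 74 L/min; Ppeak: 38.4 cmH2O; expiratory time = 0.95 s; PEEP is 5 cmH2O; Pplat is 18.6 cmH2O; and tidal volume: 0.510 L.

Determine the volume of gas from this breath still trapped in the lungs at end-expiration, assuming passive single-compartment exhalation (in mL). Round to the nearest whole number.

Flow: 74 L/min ÷ 60 = 1.2333 L/s.
R = (PIP − Pplat)/V̇ = (38.4 − 18.6) / 1.2333 = 19.8/1.2333 = 16.054 cmH2O·s/L.
C = Vt/(Pplat − PEEP) = 510.0 / (18.6 − 5) = 510.0/13.6 = 37.5 mL/cmH2O.
τ = R × C = 16.054 × 0.0375 L/cmH2O = 0.602 s.
Fraction remaining = e^(−Te/τ) = e^(−0.95/0.602) = 0.2064.
Trapped volume = 510.0 × 0.2064 = 105.26 mL.

105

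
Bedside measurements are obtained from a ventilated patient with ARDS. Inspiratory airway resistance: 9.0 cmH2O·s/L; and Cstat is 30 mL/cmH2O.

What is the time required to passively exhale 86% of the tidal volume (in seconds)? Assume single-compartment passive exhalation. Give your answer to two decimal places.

0.53

τ = R × C = 9.0 × 30 mL/cmH2O = 9.0 × 0.030 L/cmH2O = 0.27 s.
Exhaled fraction f = 1 − e^(−t/τ) → t = −τ·ln(1 − f) = −0.27·ln(0.14) = 0.5309 s.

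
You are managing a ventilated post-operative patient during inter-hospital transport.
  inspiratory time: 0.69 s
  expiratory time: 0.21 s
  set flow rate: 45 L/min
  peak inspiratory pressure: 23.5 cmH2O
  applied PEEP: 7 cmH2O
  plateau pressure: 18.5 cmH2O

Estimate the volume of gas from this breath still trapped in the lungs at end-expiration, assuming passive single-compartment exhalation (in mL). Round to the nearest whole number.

257

Flow: 45 L/min ÷ 60 = 0.75 L/s.
Vt = flow × Ti = 0.75 L/s × 0.69 s × 1000 mL/L = 517.5 mL.
R = (PIP − Pplat)/V̇ = (23.5 − 18.5) / 0.75 = 5.0/0.75 = 6.667 cmH2O·s/L.
C = Vt/(Pplat − PEEP) = 517.5 / (18.5 − 7) = 517.5/11.5 = 45.0 mL/cmH2O.
τ = R × C = 6.667 × 0.045 L/cmH2O = 0.3 s.
Fraction remaining = e^(−Te/τ) = e^(−0.21/0.3) = 0.4966.
Trapped volume = 517.5 × 0.4966 = 256.99 mL.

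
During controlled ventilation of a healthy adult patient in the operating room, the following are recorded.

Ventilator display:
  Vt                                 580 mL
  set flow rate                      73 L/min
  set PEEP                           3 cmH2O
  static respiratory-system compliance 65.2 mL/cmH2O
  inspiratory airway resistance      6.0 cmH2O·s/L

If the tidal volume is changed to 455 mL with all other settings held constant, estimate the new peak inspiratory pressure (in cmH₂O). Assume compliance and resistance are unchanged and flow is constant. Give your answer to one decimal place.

Flow: 73 L/min ÷ 60 = 1.2167 L/s.
PIP = Vt/C + R·V̇ + PEEP (constant-flow equation of motion).
Only the elastic term changes: ΔPIP = ΔVt / C = (455 − 580) / 65.2 = -1.917 cmH2O.
Original PIP = 580/65.2 + 6.0×1.2167 + 3 = 19.196 cmH2O; new PIP = 19.196 + (-1.917) = 17.279 cmH2O.

17.3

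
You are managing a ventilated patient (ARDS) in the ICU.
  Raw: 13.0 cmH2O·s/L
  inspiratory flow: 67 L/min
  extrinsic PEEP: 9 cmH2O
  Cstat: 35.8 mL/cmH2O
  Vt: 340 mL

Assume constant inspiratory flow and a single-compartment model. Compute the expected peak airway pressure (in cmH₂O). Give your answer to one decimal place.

33.0

Flow: 67 L/min ÷ 60 = 1.1167 L/s.
Equation of motion (constant flow): PIP = Vt/C + R·V̇ + PEEP.
PIP = 340/35.8 + 13.0×1.1167 + 9 = 9.497 + 14.517 + 9 = 33.014 cmH2O.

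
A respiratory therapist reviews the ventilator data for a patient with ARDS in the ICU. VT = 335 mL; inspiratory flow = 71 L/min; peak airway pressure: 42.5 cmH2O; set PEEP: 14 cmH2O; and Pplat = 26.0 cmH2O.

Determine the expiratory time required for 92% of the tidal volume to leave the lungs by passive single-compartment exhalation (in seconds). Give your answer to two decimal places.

0.98

Flow: 71 L/min ÷ 60 = 1.1833 L/s.
R = (PIP − Pplat)/V̇ = (42.5 − 26.0) / 1.1833 = 16.5/1.1833 = 13.944 cmH2O·s/L.
C = Vt/(Pplat − PEEP) = 335.0 / (26.0 − 14) = 335.0/12.0 = 27.917 mL/cmH2O.
τ = R × C = 13.944 × 0.02792 L/cmH2O = 0.3893 s.
t = −τ·ln(1 − 0.92) = −0.3893·ln(0.08) = 0.9833 s.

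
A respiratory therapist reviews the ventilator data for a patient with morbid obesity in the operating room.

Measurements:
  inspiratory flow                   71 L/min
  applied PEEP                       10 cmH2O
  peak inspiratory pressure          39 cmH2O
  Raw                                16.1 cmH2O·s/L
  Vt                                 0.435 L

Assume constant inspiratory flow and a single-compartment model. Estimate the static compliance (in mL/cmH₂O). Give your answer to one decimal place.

43.7

Flow: 71 L/min ÷ 60 = 1.1833 L/s.
Equation of motion (constant flow): PIP = Vt/C + R·V̇ + PEEP.
Vt/C = PIP − R·V̇ − PEEP = 39 − 16.1×1.1833 − 10 = 39 − 19.051 − 10 = 9.949 cmH2O.
C = Vt / 9.949 = 435 / 9.949 = 43.723 mL/cmH2O.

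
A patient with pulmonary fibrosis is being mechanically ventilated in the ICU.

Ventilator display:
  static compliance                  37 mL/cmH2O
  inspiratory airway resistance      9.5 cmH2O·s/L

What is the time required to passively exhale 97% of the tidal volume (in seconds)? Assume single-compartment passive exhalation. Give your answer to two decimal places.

τ = R × C = 9.5 × 37 mL/cmH2O = 9.5 × 0.037 L/cmH2O = 0.3515 s.
Exhaled fraction f = 1 − e^(−t/τ) → t = −τ·ln(1 − f) = −0.3515·ln(0.03) = 1.233 s.

1.23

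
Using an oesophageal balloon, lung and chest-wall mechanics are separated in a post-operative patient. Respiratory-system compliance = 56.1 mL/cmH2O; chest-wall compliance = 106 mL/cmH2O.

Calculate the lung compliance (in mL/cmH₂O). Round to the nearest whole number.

1/CL = 1/Crs − 1/Ccw.
1/CL = 1/56.1 − 1/106 = 0.008391.
CL = 119.18 mL/cmH2O.

119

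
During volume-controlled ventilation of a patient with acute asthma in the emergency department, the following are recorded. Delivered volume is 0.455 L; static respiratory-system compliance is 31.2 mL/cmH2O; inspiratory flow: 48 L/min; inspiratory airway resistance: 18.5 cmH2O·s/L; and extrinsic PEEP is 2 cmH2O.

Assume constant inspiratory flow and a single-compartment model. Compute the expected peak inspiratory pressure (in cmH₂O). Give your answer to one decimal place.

Flow: 48 L/min ÷ 60 = 0.8 L/s.
Equation of motion (constant flow): PIP = Vt/C + R·V̇ + PEEP.
PIP = 455/31.2 + 18.5×0.8 + 2 = 14.583 + 14.8 + 2 = 31.383 cmH2O.

31.4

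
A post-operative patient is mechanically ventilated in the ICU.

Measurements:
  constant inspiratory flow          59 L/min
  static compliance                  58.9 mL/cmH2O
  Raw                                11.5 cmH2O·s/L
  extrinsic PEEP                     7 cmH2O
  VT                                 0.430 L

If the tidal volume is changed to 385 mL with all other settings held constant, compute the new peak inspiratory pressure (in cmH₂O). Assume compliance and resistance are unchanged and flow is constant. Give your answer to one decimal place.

Flow: 59 L/min ÷ 60 = 0.9833 L/s.
PIP = Vt/C + R·V̇ + PEEP (constant-flow equation of motion).
Only the elastic term changes: ΔPIP = ΔVt / C = (385 − 430) / 58.9 = -0.764 cmH2O.
Original PIP = 430/58.9 + 11.5×0.9833 + 7 = 25.608 cmH2O; new PIP = 25.608 + (-0.764) = 24.844 cmH2O.

24.8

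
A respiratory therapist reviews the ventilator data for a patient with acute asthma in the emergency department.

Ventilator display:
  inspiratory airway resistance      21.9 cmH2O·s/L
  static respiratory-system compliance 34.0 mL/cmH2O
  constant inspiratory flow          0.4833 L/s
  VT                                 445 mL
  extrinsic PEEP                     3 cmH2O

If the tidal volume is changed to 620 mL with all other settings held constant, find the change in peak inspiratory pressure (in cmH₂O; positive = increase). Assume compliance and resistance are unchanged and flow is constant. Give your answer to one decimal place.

5.1

PIP = Vt/C + R·V̇ + PEEP (constant-flow equation of motion).
Only the elastic term changes: ΔPIP = ΔVt / C = (620 − 445) / 34.0 = 5.147 cmH2O.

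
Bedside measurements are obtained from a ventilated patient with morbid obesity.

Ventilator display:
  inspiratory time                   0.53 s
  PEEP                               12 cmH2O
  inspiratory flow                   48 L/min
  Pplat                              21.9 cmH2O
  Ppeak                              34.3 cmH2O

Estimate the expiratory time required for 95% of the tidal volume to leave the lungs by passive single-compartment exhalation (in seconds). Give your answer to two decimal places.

1.99

Flow: 48 L/min ÷ 60 = 0.8 L/s.
Vt = flow × Ti = 0.8 L/s × 0.53 s × 1000 mL/L = 424.0 mL.
R = (PIP − Pplat)/V̇ = (34.3 − 21.9) / 0.8 = 12.4/0.8 = 15.5 cmH2O·s/L.
C = Vt/(Pplat − PEEP) = 424.0 / (21.9 − 12) = 424.0/9.9 = 42.828 mL/cmH2O.
τ = R × C = 15.5 × 0.04283 L/cmH2O = 0.6639 s.
t = −τ·ln(1 − 0.95) = −0.6639·ln(0.05) = 1.989 s.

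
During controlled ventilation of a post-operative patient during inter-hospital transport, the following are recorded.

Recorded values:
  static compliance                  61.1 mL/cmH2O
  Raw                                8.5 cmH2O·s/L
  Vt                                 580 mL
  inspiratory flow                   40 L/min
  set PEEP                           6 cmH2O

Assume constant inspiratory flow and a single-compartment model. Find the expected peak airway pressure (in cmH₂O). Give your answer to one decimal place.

21.2

Flow: 40 L/min ÷ 60 = 0.6667 L/s.
Equation of motion (constant flow): PIP = Vt/C + R·V̇ + PEEP.
PIP = 580/61.1 + 8.5×0.6667 + 6 = 9.493 + 5.667 + 6 = 21.16 cmH2O.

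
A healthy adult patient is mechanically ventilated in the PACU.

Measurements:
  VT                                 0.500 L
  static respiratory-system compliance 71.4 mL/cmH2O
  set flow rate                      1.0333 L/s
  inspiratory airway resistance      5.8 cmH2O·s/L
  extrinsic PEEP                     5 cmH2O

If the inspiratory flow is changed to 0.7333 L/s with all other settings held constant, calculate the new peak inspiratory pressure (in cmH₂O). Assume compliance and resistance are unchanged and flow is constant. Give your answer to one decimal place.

PIP = Vt/C + R·V̇ + PEEP (constant-flow equation of motion).
Only the resistive term changes: ΔPIP = R × ΔV̇ = 5.8 × (0.7333 − 1.0333) = 5.8 × -0.3 = -1.74 cmH2O.
Original PIP = 500/71.4 + 5.8×1.0333 + 5 = 17.996 cmH2O; new PIP = 17.996 + (-1.74) = 16.256 cmH2O.

16.3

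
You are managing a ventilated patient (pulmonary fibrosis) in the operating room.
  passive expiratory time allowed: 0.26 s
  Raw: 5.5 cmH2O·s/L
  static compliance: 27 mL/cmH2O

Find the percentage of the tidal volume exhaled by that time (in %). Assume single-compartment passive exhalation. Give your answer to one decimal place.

82.6

τ = R × C = 5.5 × 27 mL/cmH2O = 5.5 × 0.027 L/cmH2O = 0.1485 s.
Passive exhalation: V(t)/V₀ = e^(−t/τ) = e^(−0.26/0.1485) = 0.1736.
Fraction exhaled = 1 − 0.1736 = 0.8264 → 82.64%.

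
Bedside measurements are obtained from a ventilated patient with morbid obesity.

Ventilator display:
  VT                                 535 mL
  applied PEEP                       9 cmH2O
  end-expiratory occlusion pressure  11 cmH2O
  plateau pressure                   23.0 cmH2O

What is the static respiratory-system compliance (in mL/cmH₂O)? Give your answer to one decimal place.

44.6

End-expiratory occlusion gives total PEEP = 11 cmH2O (intrinsic PEEP = 11 − 9 = 2). Use total PEEP for the elastic gradient.
Cstat = Vt / (Pplat − PEEPtotal) = 535 / (23.0 − 11) = 535 / 12.0 = 44.583 mL/cmH2O.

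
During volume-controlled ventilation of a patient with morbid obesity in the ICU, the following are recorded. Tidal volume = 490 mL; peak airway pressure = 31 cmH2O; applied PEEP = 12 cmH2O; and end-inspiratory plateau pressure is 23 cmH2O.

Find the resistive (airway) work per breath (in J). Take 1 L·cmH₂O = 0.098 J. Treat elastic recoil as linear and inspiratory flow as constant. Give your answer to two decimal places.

With constant inspiratory flow the resistive pressure is constant at PIP − Pplat = 31 − 23 = 8.0 cmH2O, so resistive work = 8.0 × 0.490 = 3.92 L·cmH2O.
× 0.098 J/(L·cmH2O) → 0.3842 J.

0.38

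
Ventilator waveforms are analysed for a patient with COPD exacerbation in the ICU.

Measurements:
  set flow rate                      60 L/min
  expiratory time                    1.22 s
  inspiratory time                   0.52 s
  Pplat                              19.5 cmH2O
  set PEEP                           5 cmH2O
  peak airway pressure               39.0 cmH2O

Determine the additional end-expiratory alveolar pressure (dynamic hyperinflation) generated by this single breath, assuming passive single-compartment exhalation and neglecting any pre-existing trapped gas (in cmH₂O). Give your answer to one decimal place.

2.5

Flow: 60 L/min ÷ 60 = 1 L/s.
Vt = flow × Ti = 1 L/s × 0.52 s × 1000 mL/L = 520.0 mL.
R = (PIP − Pplat)/V̇ = (39.0 − 19.5) / 1 = 19.5/1 = 19.5 cmH2O·s/L.
C = Vt/(Pplat − PEEP) = 520.0 / (19.5 − 5) = 520.0/14.5 = 35.862 mL/cmH2O.
τ = R × C = 19.5 × 0.03586 L/cmH2O = 0.6993 s.
Fraction remaining = e^(−Te/τ) = e^(−1.22/0.6993) = 0.1747; trapped volume = 520.0 × 0.1747 = 90.844 mL.
Additional alveolar pressure from trapping ≈ V_trapped / C = 90.844 / 35.862 = 2.533 cmH2O.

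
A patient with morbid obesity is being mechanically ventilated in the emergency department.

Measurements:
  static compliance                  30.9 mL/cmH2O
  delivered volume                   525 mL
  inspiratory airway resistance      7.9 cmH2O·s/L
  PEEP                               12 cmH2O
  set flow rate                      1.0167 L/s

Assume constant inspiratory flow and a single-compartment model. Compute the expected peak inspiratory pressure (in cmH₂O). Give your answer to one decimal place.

37.0

Equation of motion (constant flow): PIP = Vt/C + R·V̇ + PEEP.
PIP = 525/30.9 + 7.9×1.0167 + 12 = 16.99 + 8.032 + 12 = 37.022 cmH2O.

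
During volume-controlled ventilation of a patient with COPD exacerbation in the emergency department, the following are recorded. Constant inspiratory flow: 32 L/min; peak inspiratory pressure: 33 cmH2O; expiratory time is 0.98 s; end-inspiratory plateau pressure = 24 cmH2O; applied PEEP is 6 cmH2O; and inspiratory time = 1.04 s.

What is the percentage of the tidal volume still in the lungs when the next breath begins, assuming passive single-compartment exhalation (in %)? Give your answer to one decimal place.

15.2

Flow: 32 L/min ÷ 60 = 0.5333 L/s.
Vt = flow × Ti = 0.5333 L/s × 1.04 s × 1000 mL/L = 554.63 mL.
R = (PIP − Pplat)/V̇ = (33 − 24) / 0.5333 = 9.0/0.5333 = 16.876 cmH2O·s/L.
C = Vt/(Pplat − PEEP) = 554.63 / (24 − 6) = 554.63/18.0 = 30.813 mL/cmH2O.
τ = R × C = 16.876 × 0.03081 L/cmH2O = 0.5199 s.
Fraction remaining at end-expiration = e^(−Te/τ) = e^(−0.98/0.5199) = 0.1518 → 15.18%.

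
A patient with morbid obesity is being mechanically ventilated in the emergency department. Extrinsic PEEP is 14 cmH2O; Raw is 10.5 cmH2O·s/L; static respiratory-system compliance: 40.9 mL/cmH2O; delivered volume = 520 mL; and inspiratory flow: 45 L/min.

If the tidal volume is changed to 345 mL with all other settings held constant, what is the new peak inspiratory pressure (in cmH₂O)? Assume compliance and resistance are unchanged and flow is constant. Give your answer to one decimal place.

Flow: 45 L/min ÷ 60 = 0.75 L/s.
PIP = Vt/C + R·V̇ + PEEP (constant-flow equation of motion).
Only the elastic term changes: ΔPIP = ΔVt / C = (345 − 520) / 40.9 = -4.279 cmH2O.
Original PIP = 520/40.9 + 10.5×0.75 + 14 = 34.589 cmH2O; new PIP = 34.589 + (-4.279) = 30.31 cmH2O.

30.3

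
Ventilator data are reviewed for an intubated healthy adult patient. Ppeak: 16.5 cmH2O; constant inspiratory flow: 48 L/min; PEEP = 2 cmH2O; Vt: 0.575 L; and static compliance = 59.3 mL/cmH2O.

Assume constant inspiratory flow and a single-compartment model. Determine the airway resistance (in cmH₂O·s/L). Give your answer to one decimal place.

6.0

Flow: 48 L/min ÷ 60 = 0.8 L/s.
Equation of motion (constant flow): PIP = Vt/C + R·V̇ + PEEP.
R·V̇ = PIP − Vt/C − PEEP = 16.5 − 575/59.3 − 2 = 16.5 − 9.696 − 2 = 4.804 cmH2O.
R = 4.804 / 0.8 = 6.005 cmH2O·s/L.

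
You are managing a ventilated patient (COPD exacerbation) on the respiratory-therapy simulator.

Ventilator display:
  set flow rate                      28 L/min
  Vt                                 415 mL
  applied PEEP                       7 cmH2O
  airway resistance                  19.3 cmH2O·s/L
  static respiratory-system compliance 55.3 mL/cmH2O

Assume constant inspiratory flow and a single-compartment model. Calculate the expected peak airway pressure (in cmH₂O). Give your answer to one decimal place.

Flow: 28 L/min ÷ 60 = 0.4667 L/s.
Equation of motion (constant flow): PIP = Vt/C + R·V̇ + PEEP.
PIP = 415/55.3 + 19.3×0.4667 + 7 = 7.505 + 9.007 + 7 = 23.512 cmH2O.

23.5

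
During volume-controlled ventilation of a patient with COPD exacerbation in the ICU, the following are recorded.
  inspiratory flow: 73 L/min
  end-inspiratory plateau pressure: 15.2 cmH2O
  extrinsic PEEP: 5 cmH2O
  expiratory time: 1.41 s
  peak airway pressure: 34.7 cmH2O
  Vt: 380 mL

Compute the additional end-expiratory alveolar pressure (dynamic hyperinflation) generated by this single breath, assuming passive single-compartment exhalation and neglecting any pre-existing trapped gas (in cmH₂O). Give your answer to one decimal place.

Flow: 73 L/min ÷ 60 = 1.2167 L/s.
R = (PIP − Pplat)/V̇ = (34.7 − 15.2) / 1.2167 = 19.5/1.2167 = 16.027 cmH2O·s/L.
C = Vt/(Pplat − PEEP) = 380.0 / (15.2 − 5) = 380.0/10.2 = 37.255 mL/cmH2O.
τ = R × C = 16.027 × 0.03726 L/cmH2O = 0.5972 s.
Fraction remaining = e^(−Te/τ) = e^(−1.41/0.5972) = 0.09432; trapped volume = 380.0 × 0.09432 = 35.842 mL.
Additional alveolar pressure from trapping ≈ V_trapped / C = 35.842 / 37.255 = 0.9621 cmH2O.

1.0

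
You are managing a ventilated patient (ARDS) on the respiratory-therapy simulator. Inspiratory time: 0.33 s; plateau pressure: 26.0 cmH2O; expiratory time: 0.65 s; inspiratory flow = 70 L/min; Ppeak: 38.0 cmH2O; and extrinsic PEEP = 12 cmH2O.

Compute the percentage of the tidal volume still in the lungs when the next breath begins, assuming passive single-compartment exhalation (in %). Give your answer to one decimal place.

Flow: 70 L/min ÷ 60 = 1.1667 L/s.
Vt = flow × Ti = 1.1667 L/s × 0.33 s × 1000 mL/L = 385.01 mL.
R = (PIP − Pplat)/V̇ = (38.0 − 26.0) / 1.1667 = 12.0/1.1667 = 10.285 cmH2O·s/L.
C = Vt/(Pplat − PEEP) = 385.01 / (26.0 − 12) = 385.01/14.0 = 27.501 mL/cmH2O.
τ = R × C = 10.285 × 0.0275 L/cmH2O = 0.2828 s.
Fraction remaining at end-expiration = e^(−Te/τ) = e^(−0.65/0.2828) = 0.1004 → 10.04%.

10.0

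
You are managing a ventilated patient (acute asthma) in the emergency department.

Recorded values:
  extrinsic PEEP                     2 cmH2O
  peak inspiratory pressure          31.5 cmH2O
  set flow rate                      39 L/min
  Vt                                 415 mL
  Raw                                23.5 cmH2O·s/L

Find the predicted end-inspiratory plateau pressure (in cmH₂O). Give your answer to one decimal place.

16.2

Flow: 39 L/min ÷ 60 = 0.65 L/s.
Pplat = PIP − Raw × flow = 31.5 − 23.5 × 0.65 = 31.5 − 15.275 = 16.225 cmH2O.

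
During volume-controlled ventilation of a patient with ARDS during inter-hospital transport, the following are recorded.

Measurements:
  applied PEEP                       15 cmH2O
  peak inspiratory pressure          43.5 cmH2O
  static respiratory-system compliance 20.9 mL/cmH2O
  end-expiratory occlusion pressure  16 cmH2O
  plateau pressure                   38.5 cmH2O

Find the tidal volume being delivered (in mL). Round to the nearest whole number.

470

End-expiratory occlusion gives total PEEP = 16 cmH2O (intrinsic PEEP = 16 − 15 = 1). Use total PEEP for the elastic gradient.
Vt = Cstat × (Pplat − PEEPtotal) = 20.9 × (38.5 − 16) = 20.9 × 22.5 = 470.25 mL.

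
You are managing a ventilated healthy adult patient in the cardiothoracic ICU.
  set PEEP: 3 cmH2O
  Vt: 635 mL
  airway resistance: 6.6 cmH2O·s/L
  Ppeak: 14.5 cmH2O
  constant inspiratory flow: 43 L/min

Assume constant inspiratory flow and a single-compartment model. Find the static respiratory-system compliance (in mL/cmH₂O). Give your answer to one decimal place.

93.8

Flow: 43 L/min ÷ 60 = 0.7167 L/s.
Equation of motion (constant flow): PIP = Vt/C + R·V̇ + PEEP.
Vt/C = PIP − R·V̇ − PEEP = 14.5 − 6.6×0.7167 − 3 = 14.5 − 4.73 − 3 = 6.77 cmH2O.
C = Vt / 6.77 = 635 / 6.77 = 93.796 mL/cmH2O.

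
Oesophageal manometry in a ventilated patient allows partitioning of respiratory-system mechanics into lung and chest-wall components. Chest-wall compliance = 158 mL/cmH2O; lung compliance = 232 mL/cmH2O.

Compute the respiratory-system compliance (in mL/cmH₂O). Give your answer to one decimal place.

94.0

Lung and chest wall are elastances in series: 1/Crs = 1/CL + 1/Ccw.
1/Crs = 1/232 + 1/158 = 0.01064.
Crs = 93.985 mL/cmH2O.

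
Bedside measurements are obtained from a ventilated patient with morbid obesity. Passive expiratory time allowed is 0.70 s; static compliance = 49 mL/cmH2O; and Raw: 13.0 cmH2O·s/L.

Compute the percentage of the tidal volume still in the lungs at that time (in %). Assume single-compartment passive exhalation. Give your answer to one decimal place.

τ = R × C = 13.0 × 49 mL/cmH2O = 13.0 × 0.049 L/cmH2O = 0.637 s.
Passive exhalation: V(t)/V₀ = e^(−t/τ) = e^(−0.70/0.637) = 0.3332.
Fraction remaining = 0.3332 → 33.32%.

33.3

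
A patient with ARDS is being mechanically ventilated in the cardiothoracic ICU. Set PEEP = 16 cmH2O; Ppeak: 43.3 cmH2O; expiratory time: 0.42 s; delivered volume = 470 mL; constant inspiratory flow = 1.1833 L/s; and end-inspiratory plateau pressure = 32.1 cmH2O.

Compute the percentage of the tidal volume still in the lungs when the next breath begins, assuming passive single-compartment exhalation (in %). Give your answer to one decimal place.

R = (PIP − Pplat)/V̇ = (43.3 − 32.1) / 1.1833 = 11.2/1.1833 = 9.465 cmH2O·s/L.
C = Vt/(Pplat − PEEP) = 470.0 / (32.1 − 16) = 470.0/16.1 = 29.193 mL/cmH2O.
τ = R × C = 9.465 × 0.02919 L/cmH2O = 0.2763 s.
Fraction remaining at end-expiration = e^(−Te/τ) = e^(−0.42/0.2763) = 0.2187 → 21.87%.

21.9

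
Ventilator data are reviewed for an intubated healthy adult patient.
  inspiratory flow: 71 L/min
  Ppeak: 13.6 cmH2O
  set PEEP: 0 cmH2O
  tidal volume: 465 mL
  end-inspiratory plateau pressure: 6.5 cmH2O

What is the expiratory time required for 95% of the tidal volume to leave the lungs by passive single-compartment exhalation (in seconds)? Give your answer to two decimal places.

1.29

Flow: 71 L/min ÷ 60 = 1.1833 L/s.
R = (PIP − Pplat)/V̇ = (13.6 − 6.5) / 1.1833 = 7.1/1.1833 = 6.0 cmH2O·s/L.
C = Vt/(Pplat − PEEP) = 465.0 / (6.5 − 0) = 465.0/6.5 = 71.538 mL/cmH2O.
τ = R × C = 6.0 × 0.07154 L/cmH2O = 0.4292 s.
t = −τ·ln(1 − 0.95) = −0.4292·ln(0.05) = 1.286 s.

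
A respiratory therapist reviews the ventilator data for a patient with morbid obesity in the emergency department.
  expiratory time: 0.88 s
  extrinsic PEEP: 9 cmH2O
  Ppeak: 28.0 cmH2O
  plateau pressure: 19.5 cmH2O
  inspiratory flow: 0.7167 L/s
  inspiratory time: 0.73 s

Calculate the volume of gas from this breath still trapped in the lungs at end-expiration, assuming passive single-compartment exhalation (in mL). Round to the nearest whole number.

Vt = flow × Ti = 0.7167 L/s × 0.73 s × 1000 mL/L = 523.19 mL.
R = (PIP − Pplat)/V̇ = (28.0 − 19.5) / 0.7167 = 8.5/0.7167 = 11.86 cmH2O·s/L.
C = Vt/(Pplat − PEEP) = 523.19 / (19.5 − 9) = 523.19/10.5 = 49.828 mL/cmH2O.
τ = R × C = 11.86 × 0.04983 L/cmH2O = 0.591 s.
Fraction remaining = e^(−Te/τ) = e^(−0.88/0.591) = 0.2256.
Trapped volume = 523.19 × 0.2256 = 118.03 mL.

118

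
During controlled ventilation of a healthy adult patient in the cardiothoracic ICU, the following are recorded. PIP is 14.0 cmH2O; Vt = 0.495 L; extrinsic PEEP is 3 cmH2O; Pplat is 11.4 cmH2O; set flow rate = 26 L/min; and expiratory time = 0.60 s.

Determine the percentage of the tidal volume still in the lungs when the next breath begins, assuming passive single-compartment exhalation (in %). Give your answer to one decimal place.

Flow: 26 L/min ÷ 60 = 0.4333 L/s.
R = (PIP − Pplat)/V̇ = (14.0 − 11.4) / 0.4333 = 2.6/0.4333 = 6.0 cmH2O·s/L.
C = Vt/(Pplat − PEEP) = 495.0 / (11.4 − 3) = 495.0/8.4 = 58.929 mL/cmH2O.
τ = R × C = 6.0 × 0.05893 L/cmH2O = 0.3536 s.
Fraction remaining at end-expiration = e^(−Te/τ) = e^(−0.60/0.3536) = 0.1833 → 18.33%.

18.3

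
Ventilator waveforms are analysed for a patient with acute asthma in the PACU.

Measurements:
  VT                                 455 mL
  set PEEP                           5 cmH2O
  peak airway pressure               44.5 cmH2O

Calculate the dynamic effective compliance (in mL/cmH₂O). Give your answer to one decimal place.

11.5

Dynamic compliance = Vt / (PIP − PEEP) = 455 / (44.5 − 5) = 455 / 39.5 = 11.519 mL/cmH2O.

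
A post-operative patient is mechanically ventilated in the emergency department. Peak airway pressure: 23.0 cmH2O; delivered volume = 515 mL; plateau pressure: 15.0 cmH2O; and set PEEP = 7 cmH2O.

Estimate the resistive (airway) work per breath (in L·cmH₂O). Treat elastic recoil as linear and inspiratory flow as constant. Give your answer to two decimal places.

With constant inspiratory flow the resistive pressure is constant at PIP − Pplat = 23.0 − 15.0 = 8.0 cmH2O, so resistive work = 8.0 × 0.515 = 4.12 L·cmH2O.

4.12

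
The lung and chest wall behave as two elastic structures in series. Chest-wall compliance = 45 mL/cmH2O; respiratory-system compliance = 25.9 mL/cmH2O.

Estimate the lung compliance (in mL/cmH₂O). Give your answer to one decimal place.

61.0

1/CL = 1/Crs − 1/Ccw.
1/CL = 1/25.9 − 1/45 = 0.01639.
CL = 61.013 mL/cmH2O.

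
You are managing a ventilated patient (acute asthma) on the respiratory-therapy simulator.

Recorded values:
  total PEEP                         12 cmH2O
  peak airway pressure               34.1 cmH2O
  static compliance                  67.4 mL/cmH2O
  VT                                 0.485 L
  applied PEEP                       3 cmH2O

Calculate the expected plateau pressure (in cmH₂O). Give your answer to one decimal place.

End-expiratory occlusion gives total PEEP = 12 cmH2O (intrinsic PEEP = 12 − 3 = 9). Use total PEEP for the elastic gradient.
Pplat = PEEPtotal + Vt / Cstat = 12 + 485 / 67.4 = 12 + 7.196 = 19.196 cmH2O.

19.2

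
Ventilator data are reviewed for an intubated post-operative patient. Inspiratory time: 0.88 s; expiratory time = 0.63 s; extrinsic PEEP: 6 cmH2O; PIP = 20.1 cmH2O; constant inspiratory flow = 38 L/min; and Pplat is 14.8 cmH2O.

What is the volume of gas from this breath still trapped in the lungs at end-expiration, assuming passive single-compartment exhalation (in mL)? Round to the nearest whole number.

Flow: 38 L/min ÷ 60 = 0.6333 L/s.
Vt = flow × Ti = 0.6333 L/s × 0.88 s × 1000 mL/L = 557.3 mL.
R = (PIP − Pplat)/V̇ = (20.1 − 14.8) / 0.6333 = 5.3/0.6333 = 8.369 cmH2O·s/L.
C = Vt/(Pplat − PEEP) = 557.3 / (14.8 − 6) = 557.3/8.8 = 63.33 mL/cmH2O.
τ = R × C = 8.369 × 0.06333 L/cmH2O = 0.53 s.
Fraction remaining = e^(−Te/τ) = e^(−0.63/0.53) = 0.3046.
Trapped volume = 557.3 × 0.3046 = 169.75 mL.

170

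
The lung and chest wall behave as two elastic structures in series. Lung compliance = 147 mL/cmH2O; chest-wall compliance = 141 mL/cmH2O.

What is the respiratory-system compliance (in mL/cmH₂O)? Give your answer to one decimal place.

Lung and chest wall are elastances in series: 1/Crs = 1/CL + 1/Ccw.
1/Crs = 1/147 + 1/141 = 0.01389.
Crs = 71.994 mL/cmH2O.

72.0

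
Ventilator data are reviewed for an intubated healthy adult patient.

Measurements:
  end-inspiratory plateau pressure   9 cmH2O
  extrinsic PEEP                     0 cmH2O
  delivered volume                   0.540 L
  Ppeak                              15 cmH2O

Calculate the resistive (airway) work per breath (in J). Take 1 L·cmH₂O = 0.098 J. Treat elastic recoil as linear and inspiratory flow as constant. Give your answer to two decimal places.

With constant inspiratory flow the resistive pressure is constant at PIP − Pplat = 15 − 9 = 6.0 cmH2O, so resistive work = 6.0 × 0.540 = 3.24 L·cmH2O.
× 0.098 J/(L·cmH2O) → 0.3175 J.

0.32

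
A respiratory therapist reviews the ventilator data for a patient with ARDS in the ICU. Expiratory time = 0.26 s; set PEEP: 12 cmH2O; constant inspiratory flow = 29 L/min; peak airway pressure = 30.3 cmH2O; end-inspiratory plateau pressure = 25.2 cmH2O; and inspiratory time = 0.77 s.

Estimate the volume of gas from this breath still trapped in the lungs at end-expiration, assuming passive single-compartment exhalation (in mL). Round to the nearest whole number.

155

Flow: 29 L/min ÷ 60 = 0.4833 L/s.
Vt = flow × Ti = 0.4833 L/s × 0.77 s × 1000 mL/L = 372.14 mL.
R = (PIP − Pplat)/V̇ = (30.3 − 25.2) / 0.4833 = 5.1/0.4833 = 10.552 cmH2O·s/L.
C = Vt/(Pplat − PEEP) = 372.14 / (25.2 − 12) = 372.14/13.2 = 28.192 mL/cmH2O.
τ = R × C = 10.552 × 0.02819 L/cmH2O = 0.2975 s.
Fraction remaining = e^(−Te/τ) = e^(−0.26/0.2975) = 0.4173.
Trapped volume = 372.14 × 0.4173 = 155.29 mL.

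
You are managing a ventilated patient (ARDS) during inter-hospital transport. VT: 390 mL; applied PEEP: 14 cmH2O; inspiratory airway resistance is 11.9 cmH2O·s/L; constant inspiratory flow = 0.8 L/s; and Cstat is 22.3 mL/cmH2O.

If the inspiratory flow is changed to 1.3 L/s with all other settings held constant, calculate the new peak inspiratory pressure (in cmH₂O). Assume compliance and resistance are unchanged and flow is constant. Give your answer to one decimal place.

PIP = Vt/C + R·V̇ + PEEP (constant-flow equation of motion).
Only the resistive term changes: ΔPIP = R × ΔV̇ = 11.9 × (1.3 − 0.8) = 11.9 × 0.5 = 5.95 cmH2O.
Original PIP = 390/22.3 + 11.9×0.8 + 14 = 41.009 cmH2O; new PIP = 41.009 + (5.95) = 46.959 cmH2O.

47.0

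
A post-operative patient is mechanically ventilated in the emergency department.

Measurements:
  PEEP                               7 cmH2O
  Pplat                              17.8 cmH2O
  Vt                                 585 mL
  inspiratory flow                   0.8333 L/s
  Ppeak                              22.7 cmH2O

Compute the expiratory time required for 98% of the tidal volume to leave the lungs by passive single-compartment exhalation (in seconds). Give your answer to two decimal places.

1.25

R = (PIP − Pplat)/V̇ = (22.7 − 17.8) / 0.8333 = 4.9/0.8333 = 5.88 cmH2O·s/L.
C = Vt/(Pplat − PEEP) = 585.0 / (17.8 − 7) = 585.0/10.8 = 54.167 mL/cmH2O.
τ = R × C = 5.88 × 0.05417 L/cmH2O = 0.3185 s.
t = −τ·ln(1 − 0.98) = −0.3185·ln(0.02) = 1.246 s.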